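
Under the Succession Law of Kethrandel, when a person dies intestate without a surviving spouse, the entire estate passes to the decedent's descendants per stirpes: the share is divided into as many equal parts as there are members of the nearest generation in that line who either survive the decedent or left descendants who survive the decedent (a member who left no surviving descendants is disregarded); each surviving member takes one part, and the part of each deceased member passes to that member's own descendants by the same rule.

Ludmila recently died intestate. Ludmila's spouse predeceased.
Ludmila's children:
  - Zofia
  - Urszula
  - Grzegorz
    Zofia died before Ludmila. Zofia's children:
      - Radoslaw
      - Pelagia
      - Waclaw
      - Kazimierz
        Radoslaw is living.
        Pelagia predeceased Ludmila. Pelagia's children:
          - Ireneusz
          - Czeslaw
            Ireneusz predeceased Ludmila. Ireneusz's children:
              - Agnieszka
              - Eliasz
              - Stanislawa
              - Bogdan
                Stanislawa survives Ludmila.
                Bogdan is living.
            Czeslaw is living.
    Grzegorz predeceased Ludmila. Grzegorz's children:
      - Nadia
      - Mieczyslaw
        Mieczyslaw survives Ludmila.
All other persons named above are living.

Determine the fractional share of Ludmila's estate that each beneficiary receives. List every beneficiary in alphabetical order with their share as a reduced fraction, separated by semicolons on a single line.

Agnieszka 1/96; Bogdan 1/96; Czeslaw 1/24; Eliasz 1/96; Kazimierz 1/12; Mieczyslaw 1/6; Nadia 1/6; Radoslaw 1/12; Stanislawa 1/96; Urszula 1/3; Waclaw 1/12

There is no surviving spouse, so the entire estate passes to Ludmila's descendants per stirpes.
The estate is divided into 3 equal shares of 1/3 among Zofia, Urszula, Grzegorz.
Zofia predeceased; the 1/3 allotted to Zofia's branch passes to Zofia's issue by representation.
The 1/3 is divided into 4 equal shares of 1/12 among Radoslaw, Pelagia, Waclaw, Kazimierz.
Radoslaw is living and takes 1/12.
Pelagia predeceased; the 1/12 allotted to Pelagia's branch passes to Pelagia's issue by representation.
The 1/12 is divided into 2 equal shares of 1/24 among Ireneusz, Czeslaw.
Ireneusz predeceased; the 1/24 allotted to Ireneusz's branch passes to Ireneusz's issue by representation.
The 1/24 is divided into 4 equal shares of 1/96 among Agnieszka, Eliasz, Stanislawa, Bogdan.
Agnieszka is living and takes 1/96.
Eliasz is living and takes 1/96.
Stanislawa is living and takes 1/96.
Bogdan is living and takes 1/96.
Czeslaw is living and takes 1/24.
Waclaw is living and takes 1/12.
Kazimierz is living and takes 1/12.
Urszula is living and takes 1/3.
Grzegorz predeceased; the 1/3 allotted to Grzegorz's branch passes to Grzegorz's issue by representation.
The 1/3 is divided into 2 equal shares of 1/6 among Nadia, Mieczyslaw.
Nadia is living and takes 1/6.
Mieczyslaw is living and takes 1/6.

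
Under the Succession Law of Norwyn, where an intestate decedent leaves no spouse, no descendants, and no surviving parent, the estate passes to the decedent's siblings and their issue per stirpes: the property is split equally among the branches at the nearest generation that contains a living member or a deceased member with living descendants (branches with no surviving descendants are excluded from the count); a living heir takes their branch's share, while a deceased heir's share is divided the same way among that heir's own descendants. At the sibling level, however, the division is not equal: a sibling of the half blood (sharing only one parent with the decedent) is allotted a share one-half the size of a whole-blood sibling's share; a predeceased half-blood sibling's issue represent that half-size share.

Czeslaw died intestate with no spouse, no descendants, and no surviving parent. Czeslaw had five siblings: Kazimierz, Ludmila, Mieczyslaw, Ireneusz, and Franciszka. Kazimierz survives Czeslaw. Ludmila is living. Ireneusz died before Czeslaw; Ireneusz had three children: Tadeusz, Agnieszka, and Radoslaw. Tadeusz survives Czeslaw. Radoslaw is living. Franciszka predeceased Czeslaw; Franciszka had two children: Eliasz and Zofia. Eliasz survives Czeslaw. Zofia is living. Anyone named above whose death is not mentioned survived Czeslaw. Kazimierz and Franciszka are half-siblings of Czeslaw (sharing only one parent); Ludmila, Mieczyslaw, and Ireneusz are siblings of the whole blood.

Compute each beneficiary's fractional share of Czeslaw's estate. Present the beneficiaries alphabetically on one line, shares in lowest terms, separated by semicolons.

No spouse, descendants, or parent survives, so the estate passes to Czeslaw's siblings per stirpes.
Half-blood siblings count for one-half the weight of whole-blood siblings at the initial division.
Dividing 1 in proportion to weights (total weight 4): Kazimierz (weight 1/2) → 1/8; Ludmila (weight 1) → 1/4; Mieczyslaw (weight 1) → 1/4; Ireneusz (weight 1) → 1/4; Franciszka (weight 1/2) → 1/8.
Kazimierz is living and takes 1/8.
Ludmila is living and takes 1/4.
Mieczyslaw is living and takes 1/4.
Ireneusz predeceased; the 1/4 allotted to Ireneusz's branch passes to Ireneusz's issue by representation.
The 1/4 is divided into 3 equal shares of 1/12 among Tadeusz, Agnieszka, Radoslaw.
Tadeusz is living and takes 1/12.
Agnieszka is living and takes 1/12.
Radoslaw is living and takes 1/12.
Franciszka predeceased; the 1/8 allotted to Franciszka's branch passes to Franciszka's issue by representation.
The 1/8 is divided into 2 equal shares of 1/16 among Eliasz, Zofia.
Eliasz is living and takes 1/16.
Zofia is living and takes 1/16.

Agnieszka 1/12; Eliasz 1/16; Kazimierz 1/8; Ludmila 1/4; Mieczyslaw 1/4; Radoslaw 1/12; Tadeusz 1/12; Zofia 1/16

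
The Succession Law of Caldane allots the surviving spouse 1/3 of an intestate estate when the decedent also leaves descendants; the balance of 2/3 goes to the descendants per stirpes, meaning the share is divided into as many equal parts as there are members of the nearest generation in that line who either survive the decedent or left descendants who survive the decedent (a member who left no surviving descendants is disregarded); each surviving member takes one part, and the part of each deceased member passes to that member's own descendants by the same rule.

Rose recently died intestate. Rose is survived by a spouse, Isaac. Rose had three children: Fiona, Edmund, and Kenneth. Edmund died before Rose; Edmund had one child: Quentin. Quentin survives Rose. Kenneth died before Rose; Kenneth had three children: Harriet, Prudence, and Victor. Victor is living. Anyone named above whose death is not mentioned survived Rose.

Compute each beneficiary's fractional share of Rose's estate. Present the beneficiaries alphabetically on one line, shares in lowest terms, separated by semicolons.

Fiona 2/9; Harriet 2/27; Isaac 1/3; Prudence 2/27; Quentin 2/9; Victor 2/27

Isaac, as surviving spouse, takes 1/3.
The remaining 2/3 passes to Rose's descendants per stirpes.
The 2/3 is divided into 3 equal shares of 2/9 among Fiona, Edmund, Kenneth.
Fiona is living and takes 2/9.
Edmund predeceased; the 2/9 allotted to Edmund's branch passes to Edmund's issue by representation.
Quentin is the sole taker at this level and receives the full 2/9.
Kenneth predeceased; the 2/9 allotted to Kenneth's branch passes to Kenneth's issue by representation.
The 2/9 is divided into 3 equal shares of 2/27 among Harriet, Prudence, Victor.
Harriet is living and takes 2/27.
Prudence is living and takes 2/27.
Victor is living and takes 2/27.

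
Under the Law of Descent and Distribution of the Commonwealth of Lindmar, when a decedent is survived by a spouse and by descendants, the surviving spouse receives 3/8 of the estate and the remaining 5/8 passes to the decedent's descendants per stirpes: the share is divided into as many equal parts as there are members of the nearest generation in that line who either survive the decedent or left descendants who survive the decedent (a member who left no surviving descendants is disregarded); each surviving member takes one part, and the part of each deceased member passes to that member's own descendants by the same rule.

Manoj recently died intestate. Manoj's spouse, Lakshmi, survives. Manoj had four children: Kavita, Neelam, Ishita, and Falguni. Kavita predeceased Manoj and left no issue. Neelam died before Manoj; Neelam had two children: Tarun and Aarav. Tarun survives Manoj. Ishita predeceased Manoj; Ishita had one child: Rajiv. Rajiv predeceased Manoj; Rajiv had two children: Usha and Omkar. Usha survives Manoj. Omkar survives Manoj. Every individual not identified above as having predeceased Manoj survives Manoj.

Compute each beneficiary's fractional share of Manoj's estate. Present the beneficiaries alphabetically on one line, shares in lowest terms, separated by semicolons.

Lakshmi, as surviving spouse, takes 3/8.
The remaining 5/8 passes to Manoj's descendants per stirpes.
Kavita left no surviving issue, so that branch lapses and is disregarded.
The 5/8 is divided into 3 equal shares of 5/24 among Neelam, Ishita, Falguni.
Neelam predeceased; the 5/24 allotted to Neelam's branch passes to Neelam's issue by representation.
The 5/24 is divided into 2 equal shares of 5/48 among Tarun, Aarav.
Tarun is living and takes 5/48.
Aarav is living and takes 5/48.
Ishita predeceased; the 5/24 allotted to Ishita's branch passes to Ishita's issue by representation.
Rajiv's line is the sole branch at this level, so the full 5/24 passes to Rajiv's issue by representation.
The 5/24 is divided into 2 equal shares of 5/48 among Usha, Omkar.
Usha is living and takes 5/48.
Omkar is living and takes 5/48.
Falguni is living and takes 5/24.

Aarav 5/48; Falguni 5/24; Lakshmi 3/8; Omkar 5/48; Tarun 5/48; Usha 5/48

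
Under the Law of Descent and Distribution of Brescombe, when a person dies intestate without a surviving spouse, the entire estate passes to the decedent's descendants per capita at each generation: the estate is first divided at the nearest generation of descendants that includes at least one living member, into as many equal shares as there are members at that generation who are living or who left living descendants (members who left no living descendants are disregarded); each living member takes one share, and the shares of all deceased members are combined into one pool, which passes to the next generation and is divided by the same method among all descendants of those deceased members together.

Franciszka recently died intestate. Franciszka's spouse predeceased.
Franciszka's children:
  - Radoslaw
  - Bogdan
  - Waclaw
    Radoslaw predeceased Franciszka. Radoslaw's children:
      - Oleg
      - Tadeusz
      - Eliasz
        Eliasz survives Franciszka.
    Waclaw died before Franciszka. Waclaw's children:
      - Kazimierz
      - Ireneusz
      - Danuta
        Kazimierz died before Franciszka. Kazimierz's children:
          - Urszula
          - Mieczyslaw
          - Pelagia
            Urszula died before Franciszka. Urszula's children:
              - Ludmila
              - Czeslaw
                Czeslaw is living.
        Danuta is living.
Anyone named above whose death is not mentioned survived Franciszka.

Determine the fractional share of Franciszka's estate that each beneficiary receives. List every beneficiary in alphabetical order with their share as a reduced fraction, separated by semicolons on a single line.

There is no surviving spouse, so the entire estate passes to Franciszka's descendants per capita at each generation.
At generation 1 (Radoslaw, Bogdan, Waclaw) there are 3 shares of (1)/3 = 1/3 each.
Living: Bogdan — each takes 1/3.
Deceased: Radoslaw and Waclaw. Their combined 2/3 is pooled and carried to generation 2.
At generation 2 (Oleg, Tadeusz, Eliasz, Kazimierz, Ireneusz, Danuta) there are 6 shares of (2/3)/6 = 1/9 each.
Living: Oleg, Tadeusz, Eliasz, Ireneusz, and Danuta — each takes 1/9.
Deceased: Kazimierz. That 1/9 share is carried to generation 3.
At generation 3 (Urszula, Mieczyslaw, Pelagia) there are 3 shares of (1/9)/3 = 1/27 each.
Living: Mieczyslaw and Pelagia — each takes 1/27.
Deceased: Urszula. That 1/27 share is carried to generation 4.
At generation 4 (Ludmila, Czeslaw) there are 2 shares of (1/27)/2 = 1/54 each.
Living: Ludmila and Czeslaw — each takes 1/54.

Bogdan 1/3; Czeslaw 1/54; Danuta 1/9; Eliasz 1/9; Ireneusz 1/9; Ludmila 1/54; Mieczyslaw 1/27; Oleg 1/9; Pelagia 1/27; Tadeusz 1/9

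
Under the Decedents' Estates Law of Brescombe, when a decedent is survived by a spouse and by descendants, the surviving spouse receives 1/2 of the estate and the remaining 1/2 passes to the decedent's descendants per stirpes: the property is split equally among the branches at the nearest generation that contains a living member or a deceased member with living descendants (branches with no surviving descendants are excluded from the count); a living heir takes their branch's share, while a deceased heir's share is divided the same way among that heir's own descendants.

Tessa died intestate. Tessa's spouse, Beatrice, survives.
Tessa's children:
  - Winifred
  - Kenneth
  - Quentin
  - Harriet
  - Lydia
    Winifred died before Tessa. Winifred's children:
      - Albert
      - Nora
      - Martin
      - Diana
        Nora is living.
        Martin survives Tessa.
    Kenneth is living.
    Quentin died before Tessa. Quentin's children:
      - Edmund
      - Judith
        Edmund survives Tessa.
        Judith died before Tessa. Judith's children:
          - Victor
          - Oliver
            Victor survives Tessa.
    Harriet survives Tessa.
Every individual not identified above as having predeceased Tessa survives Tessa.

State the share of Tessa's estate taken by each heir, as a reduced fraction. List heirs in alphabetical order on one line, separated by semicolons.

Albert 1/40; Beatrice 1/2; Diana 1/40; Edmund 1/20; Harriet 1/10; Kenneth 1/10; Lydia 1/10; Martin 1/40; Nora 1/40; Oliver 1/40; Victor 1/40

Beatrice, as surviving spouse, takes 1/2.
The remaining 1/2 passes to Tessa's descendants per stirpes.
The 1/2 is divided into 5 equal shares of 1/10 among Winifred, Kenneth, Quentin, Harriet, Lydia.
Winifred predeceased; the 1/10 allotted to Winifred's branch passes to Winifred's issue by representation.
The 1/10 is divided into 4 equal shares of 1/40 among Albert, Nora, Martin, Diana.
Albert is living and takes 1/40.
Nora is living and takes 1/40.
Martin is living and takes 1/40.
Diana is living and takes 1/40.
Kenneth is living and takes 1/10.
Quentin predeceased; the 1/10 allotted to Quentin's branch passes to Quentin's issue by representation.
The 1/10 is divided into 2 equal shares of 1/20 among Edmund, Judith.
Edmund is living and takes 1/20.
Judith predeceased; the 1/20 allotted to Judith's branch passes to Judith's issue by representation.
The 1/20 is divided into 2 equal shares of 1/40 among Victor, Oliver.
Victor is living and takes 1/40.
Oliver is living and takes 1/40.
Harriet is living and takes 1/10.
Lydia is living and takes 1/10.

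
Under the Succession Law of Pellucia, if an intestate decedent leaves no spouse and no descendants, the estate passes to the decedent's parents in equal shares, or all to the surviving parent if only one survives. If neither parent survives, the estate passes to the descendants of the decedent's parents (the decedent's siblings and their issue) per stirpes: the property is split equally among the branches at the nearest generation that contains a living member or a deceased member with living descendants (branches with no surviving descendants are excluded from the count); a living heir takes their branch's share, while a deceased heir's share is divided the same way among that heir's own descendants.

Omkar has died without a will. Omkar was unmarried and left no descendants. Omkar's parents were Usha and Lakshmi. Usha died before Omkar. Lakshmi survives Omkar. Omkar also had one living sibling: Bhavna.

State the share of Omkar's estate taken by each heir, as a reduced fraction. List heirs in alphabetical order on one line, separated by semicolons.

Lakshmi 1

Only one parent, Lakshmi, survives, so Lakshmi takes the entire estate. The siblings take nothing because a surviving parent has priority.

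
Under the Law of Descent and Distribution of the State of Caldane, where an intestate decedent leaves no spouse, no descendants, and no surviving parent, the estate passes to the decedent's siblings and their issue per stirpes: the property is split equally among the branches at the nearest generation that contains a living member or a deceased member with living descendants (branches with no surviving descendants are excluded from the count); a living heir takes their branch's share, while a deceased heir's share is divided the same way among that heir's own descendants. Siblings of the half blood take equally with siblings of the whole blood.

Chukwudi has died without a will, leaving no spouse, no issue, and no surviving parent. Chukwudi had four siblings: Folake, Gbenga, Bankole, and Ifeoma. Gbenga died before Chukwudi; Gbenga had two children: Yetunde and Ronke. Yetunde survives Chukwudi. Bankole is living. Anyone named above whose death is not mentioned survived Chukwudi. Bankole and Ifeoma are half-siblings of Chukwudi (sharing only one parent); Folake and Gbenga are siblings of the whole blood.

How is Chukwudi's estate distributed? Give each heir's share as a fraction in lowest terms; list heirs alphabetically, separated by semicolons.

Bankole 1/4; Folake 1/4; Ifeoma 1/4; Ronke 1/8; Yetunde 1/8

No spouse, descendants, or parent survives, so the estate passes to Chukwudi's siblings per stirpes.
Half-blood and whole-blood siblings take equally under the stated rule.
The estate is divided into 4 equal shares of 1/4 among Folake, Gbenga, Bankole, Ifeoma.
Folake is living and takes 1/4.
Gbenga predeceased; the 1/4 allotted to Gbenga's branch passes to Gbenga's issue by representation.
The 1/4 is divided into 2 equal shares of 1/8 among Yetunde, Ronke.
Yetunde is living and takes 1/8.
Ronke is living and takes 1/8.
Bankole is living and takes 1/4.
Ifeoma is living and takes 1/4.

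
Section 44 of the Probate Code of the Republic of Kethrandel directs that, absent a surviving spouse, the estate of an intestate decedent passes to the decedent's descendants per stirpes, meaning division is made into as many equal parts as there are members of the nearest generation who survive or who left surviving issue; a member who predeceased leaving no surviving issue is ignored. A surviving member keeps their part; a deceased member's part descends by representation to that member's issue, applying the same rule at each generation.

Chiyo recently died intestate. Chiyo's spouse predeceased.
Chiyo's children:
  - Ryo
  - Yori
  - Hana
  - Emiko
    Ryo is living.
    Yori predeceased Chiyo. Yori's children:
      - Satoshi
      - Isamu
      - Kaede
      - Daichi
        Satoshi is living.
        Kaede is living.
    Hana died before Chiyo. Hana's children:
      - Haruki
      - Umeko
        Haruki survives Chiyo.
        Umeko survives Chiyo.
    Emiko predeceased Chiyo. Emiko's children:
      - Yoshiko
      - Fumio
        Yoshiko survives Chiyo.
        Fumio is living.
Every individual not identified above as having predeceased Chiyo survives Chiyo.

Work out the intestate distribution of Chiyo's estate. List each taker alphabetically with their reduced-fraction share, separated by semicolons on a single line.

There is no surviving spouse, so the entire estate passes to Chiyo's descendants per stirpes.
The estate is divided into 4 equal shares of 1/4 among Ryo, Yori, Hana, Emiko.
Ryo is living and takes 1/4.
Yori predeceased; the 1/4 allotted to Yori's branch passes to Yori's issue by representation.
The 1/4 is divided into 4 equal shares of 1/16 among Satoshi, Isamu, Kaede, Daichi.
Satoshi is living and takes 1/16.
Isamu is living and takes 1/16.
Kaede is living and takes 1/16.
Daichi is living and takes 1/16.
Hana predeceased; the 1/4 allotted to Hana's branch passes to Hana's issue by representation.
The 1/4 is divided into 2 equal shares of 1/8 among Haruki, Umeko.
Haruki is living and takes 1/8.
Umeko is living and takes 1/8.
Emiko predeceased; the 1/4 allotted to Emiko's branch passes to Emiko's issue by representation.
The 1/4 is divided into 2 equal shares of 1/8 among Yoshiko, Fumio.
Yoshiko is living and takes 1/8.
Fumio is living and takes 1/8.

Daichi 1/16; Fumio 1/8; Haruki 1/8; Isamu 1/16; Kaede 1/16; Ryo 1/4; Satoshi 1/16; Umeko 1/8; Yoshiko 1/8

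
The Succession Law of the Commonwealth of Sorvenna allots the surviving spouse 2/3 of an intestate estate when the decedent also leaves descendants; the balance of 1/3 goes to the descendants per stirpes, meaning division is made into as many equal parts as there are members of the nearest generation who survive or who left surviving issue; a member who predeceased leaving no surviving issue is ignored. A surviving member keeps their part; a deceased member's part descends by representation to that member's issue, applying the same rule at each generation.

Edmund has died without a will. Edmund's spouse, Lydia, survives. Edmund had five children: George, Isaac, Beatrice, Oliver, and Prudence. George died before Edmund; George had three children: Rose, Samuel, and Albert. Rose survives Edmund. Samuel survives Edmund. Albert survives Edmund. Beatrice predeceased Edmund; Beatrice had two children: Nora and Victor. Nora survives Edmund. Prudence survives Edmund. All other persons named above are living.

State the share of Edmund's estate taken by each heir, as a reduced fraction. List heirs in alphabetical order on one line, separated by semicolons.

Lydia, as surviving spouse, takes 2/3.
The remaining 1/3 passes to Edmund's descendants per stirpes.
The 1/3 is divided into 5 equal shares of 1/15 among George, Isaac, Beatrice, Oliver, Prudence.
George predeceased; the 1/15 allotted to George's branch passes to George's issue by representation.
The 1/15 is divided into 3 equal shares of 1/45 among Rose, Samuel, Albert.
Rose is living and takes 1/45.
Samuel is living and takes 1/45.
Albert is living and takes 1/45.
Isaac is living and takes 1/15.
Beatrice predeceased; the 1/15 allotted to Beatrice's branch passes to Beatrice's issue by representation.
The 1/15 is divided into 2 equal shares of 1/30 among Nora, Victor.
Nora is living and takes 1/30.
Victor is living and takes 1/30.
Oliver is living and takes 1/15.
Prudence is living and takes 1/15.

Albert 1/45; Isaac 1/15; Lydia 2/3; Nora 1/30; Oliver 1/15; Prudence 1/15; Rose 1/45; Samuel 1/45; Victor 1/30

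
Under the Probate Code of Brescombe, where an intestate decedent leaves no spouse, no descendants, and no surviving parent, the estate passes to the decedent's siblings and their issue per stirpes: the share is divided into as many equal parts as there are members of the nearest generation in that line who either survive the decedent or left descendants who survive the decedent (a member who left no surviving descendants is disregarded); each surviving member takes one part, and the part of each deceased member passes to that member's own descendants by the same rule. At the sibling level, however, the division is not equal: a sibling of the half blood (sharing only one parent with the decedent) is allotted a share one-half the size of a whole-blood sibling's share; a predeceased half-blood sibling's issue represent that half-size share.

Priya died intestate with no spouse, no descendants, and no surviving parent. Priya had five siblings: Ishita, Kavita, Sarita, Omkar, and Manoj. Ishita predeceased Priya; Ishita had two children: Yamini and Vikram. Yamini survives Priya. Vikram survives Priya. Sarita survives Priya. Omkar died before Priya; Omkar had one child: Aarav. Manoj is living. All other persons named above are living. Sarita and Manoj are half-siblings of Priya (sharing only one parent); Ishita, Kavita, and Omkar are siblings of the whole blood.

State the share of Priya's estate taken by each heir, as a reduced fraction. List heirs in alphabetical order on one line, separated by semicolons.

Aarav 1/4; Kavita 1/4; Manoj 1/8; Sarita 1/8; Vikram 1/8; Yamini 1/8

No spouse, descendants, or parent survives, so the estate passes to Priya's siblings per stirpes.
Half-blood siblings count for one-half the weight of whole-blood siblings at the initial division.
Dividing 1 in proportion to weights (total weight 4): Ishita (weight 1) → 1/4; Kavita (weight 1) → 1/4; Sarita (weight 1/2) → 1/8; Omkar (weight 1) → 1/4; Manoj (weight 1/2) → 1/8.
Ishita predeceased; the 1/4 allotted to Ishita's branch passes to Ishita's issue by representation.
The 1/4 is divided into 2 equal shares of 1/8 among Yamini, Vikram.
Yamini is living and takes 1/8.
Vikram is living and takes 1/8.
Kavita is living and takes 1/4.
Sarita is living and takes 1/8.
Omkar predeceased; the 1/4 allotted to Omkar's branch passes to Omkar's issue by representation.
Aarav is the sole taker at this level and receives the full 1/4.
Manoj is living and takes 1/8.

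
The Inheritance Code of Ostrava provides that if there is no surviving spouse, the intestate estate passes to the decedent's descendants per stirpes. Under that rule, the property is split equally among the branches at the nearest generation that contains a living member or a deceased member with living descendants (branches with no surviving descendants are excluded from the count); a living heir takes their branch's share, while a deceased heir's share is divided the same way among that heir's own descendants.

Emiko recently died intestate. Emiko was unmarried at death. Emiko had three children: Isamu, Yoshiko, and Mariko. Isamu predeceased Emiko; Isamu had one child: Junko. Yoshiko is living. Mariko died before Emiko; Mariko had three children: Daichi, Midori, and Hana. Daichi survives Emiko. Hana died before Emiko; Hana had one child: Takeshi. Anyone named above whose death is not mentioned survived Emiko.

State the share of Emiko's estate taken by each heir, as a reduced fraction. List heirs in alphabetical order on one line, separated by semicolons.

Daichi 1/9; Junko 1/3; Midori 1/9; Takeshi 1/9; Yoshiko 1/3

There is no surviving spouse, so the entire estate passes to Emiko's descendants per stirpes.
The estate is divided into 3 equal shares of 1/3 among Isamu, Yoshiko, Mariko.
Isamu predeceased; the 1/3 allotted to Isamu's branch passes to Isamu's issue by representation.
Junko is the sole taker at this level and receives the full 1/3.
Yoshiko is living and takes 1/3.
Mariko predeceased; the 1/3 allotted to Mariko's branch passes to Mariko's issue by representation.
The 1/3 is divided into 3 equal shares of 1/9 among Daichi, Midori, Hana.
Daichi is living and takes 1/9.
Midori is living and takes 1/9.
Hana predeceased; the 1/9 allotted to Hana's branch passes to Hana's issue by representation.
Takeshi is the sole taker at this level and receives the full 1/9.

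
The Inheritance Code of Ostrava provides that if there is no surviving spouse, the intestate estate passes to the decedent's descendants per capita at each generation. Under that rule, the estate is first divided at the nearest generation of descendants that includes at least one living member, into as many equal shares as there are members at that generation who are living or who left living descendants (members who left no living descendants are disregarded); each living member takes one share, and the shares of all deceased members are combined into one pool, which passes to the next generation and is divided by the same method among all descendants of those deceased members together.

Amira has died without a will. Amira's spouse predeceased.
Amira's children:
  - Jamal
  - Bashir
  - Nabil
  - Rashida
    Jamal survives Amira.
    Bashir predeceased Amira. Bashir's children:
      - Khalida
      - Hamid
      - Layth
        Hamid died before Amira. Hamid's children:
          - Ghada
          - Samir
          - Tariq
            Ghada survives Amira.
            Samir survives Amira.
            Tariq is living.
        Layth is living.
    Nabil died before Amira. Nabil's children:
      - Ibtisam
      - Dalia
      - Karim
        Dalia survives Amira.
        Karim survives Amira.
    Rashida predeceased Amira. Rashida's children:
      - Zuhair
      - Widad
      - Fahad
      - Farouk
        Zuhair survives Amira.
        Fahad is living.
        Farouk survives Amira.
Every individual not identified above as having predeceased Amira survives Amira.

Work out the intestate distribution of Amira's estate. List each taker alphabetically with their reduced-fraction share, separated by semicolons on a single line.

Dalia 3/40; Fahad 3/40; Farouk 3/40; Ghada 1/40; Ibtisam 3/40; Jamal 1/4; Karim 3/40; Khalida 3/40; Layth 3/40; Samir 1/40; Tariq 1/40; Widad 3/40; Zuhair 3/40

There is no surviving spouse, so the entire estate passes to Amira's descendants per capita at each generation.
At generation 1 (Jamal, Bashir, Nabil, Rashida) there are 4 shares of (1)/4 = 1/4 each.
Living: Jamal — each takes 1/4.
Deceased: Bashir, Nabil, and Rashida. Their combined 3/4 is pooled and carried to generation 2.
At generation 2 (Khalida, Hamid, Layth, Ibtisam, Dalia, Karim, Zuhair, Widad, Fahad, Farouk) there are 10 shares of (3/4)/10 = 3/40 each.
Living: Khalida, Layth, Ibtisam, Dalia, Karim, Zuhair, Widad, Fahad, and Farouk — each takes 3/40.
Deceased: Hamid. That 3/40 share is carried to generation 3.
At generation 3 (Ghada, Samir, Tariq) there are 3 shares of (3/40)/3 = 1/40 each.
Living: Ghada, Samir, and Tariq — each takes 1/40.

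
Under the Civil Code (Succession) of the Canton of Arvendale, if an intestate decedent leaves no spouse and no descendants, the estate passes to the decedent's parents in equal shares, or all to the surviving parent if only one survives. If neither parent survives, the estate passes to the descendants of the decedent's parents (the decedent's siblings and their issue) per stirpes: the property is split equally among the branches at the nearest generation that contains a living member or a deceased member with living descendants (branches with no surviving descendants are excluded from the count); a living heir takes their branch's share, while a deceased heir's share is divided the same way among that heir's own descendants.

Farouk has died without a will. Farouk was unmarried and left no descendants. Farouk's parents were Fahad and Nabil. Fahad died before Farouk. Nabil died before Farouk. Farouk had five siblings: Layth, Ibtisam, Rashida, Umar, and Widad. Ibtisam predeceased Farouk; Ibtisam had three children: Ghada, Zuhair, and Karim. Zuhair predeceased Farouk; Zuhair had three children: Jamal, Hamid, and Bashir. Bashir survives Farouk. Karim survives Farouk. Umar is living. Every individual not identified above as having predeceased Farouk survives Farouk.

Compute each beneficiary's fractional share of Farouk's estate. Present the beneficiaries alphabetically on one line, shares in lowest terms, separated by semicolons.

Neither parent survives and there are no descendants, so the estate passes to Farouk's siblings and their issue per stirpes.
The estate is divided into 5 equal shares of 1/5 among Layth, Ibtisam, Rashida, Umar, Widad.
Layth is living and takes 1/5.
Ibtisam predeceased; the 1/5 allotted to Ibtisam's branch passes to Ibtisam's issue by representation.
The 1/5 is divided into 3 equal shares of 1/15 among Ghada, Zuhair, Karim.
Ghada is living and takes 1/15.
Zuhair predeceased; the 1/15 allotted to Zuhair's branch passes to Zuhair's issue by representation.
The 1/15 is divided into 3 equal shares of 1/45 among Jamal, Hamid, Bashir.
Jamal is living and takes 1/45.
Hamid is living and takes 1/45.
Bashir is living and takes 1/45.
Karim is living and takes 1/15.
Rashida is living and takes 1/5.
Umar is living and takes 1/5.
Widad is living and takes 1/5.

Bashir 1/45; Ghada 1/15; Hamid 1/45; Jamal 1/45; Karim 1/15; Layth 1/5; Rashida 1/5; Umar 1/5; Widad 1/5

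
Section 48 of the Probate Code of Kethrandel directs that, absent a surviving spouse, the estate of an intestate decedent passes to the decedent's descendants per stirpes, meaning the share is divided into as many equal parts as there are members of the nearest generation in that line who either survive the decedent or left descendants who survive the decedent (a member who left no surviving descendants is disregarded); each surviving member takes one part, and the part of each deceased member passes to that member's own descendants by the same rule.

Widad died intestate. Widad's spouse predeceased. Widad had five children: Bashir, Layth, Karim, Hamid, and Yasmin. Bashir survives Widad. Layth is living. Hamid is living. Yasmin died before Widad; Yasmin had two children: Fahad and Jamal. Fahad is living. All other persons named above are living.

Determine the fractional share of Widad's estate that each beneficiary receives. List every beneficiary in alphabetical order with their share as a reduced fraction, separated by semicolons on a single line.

There is no surviving spouse, so the entire estate passes to Widad's descendants per stirpes.
The estate is divided into 5 equal shares of 1/5 among Bashir, Layth, Karim, Hamid, Yasmin.
Bashir is living and takes 1/5.
Layth is living and takes 1/5.
Karim is living and takes 1/5.
Hamid is living and takes 1/5.
Yasmin predeceased; the 1/5 allotted to Yasmin's branch passes to Yasmin's issue by representation.
The 1/5 is divided into 2 equal shares of 1/10 among Fahad, Jamal.
Fahad is living and takes 1/10.
Jamal is living and takes 1/10.

Bashir 1/5; Fahad 1/10; Hamid 1/5; Jamal 1/10; Karim 1/5; Layth 1/5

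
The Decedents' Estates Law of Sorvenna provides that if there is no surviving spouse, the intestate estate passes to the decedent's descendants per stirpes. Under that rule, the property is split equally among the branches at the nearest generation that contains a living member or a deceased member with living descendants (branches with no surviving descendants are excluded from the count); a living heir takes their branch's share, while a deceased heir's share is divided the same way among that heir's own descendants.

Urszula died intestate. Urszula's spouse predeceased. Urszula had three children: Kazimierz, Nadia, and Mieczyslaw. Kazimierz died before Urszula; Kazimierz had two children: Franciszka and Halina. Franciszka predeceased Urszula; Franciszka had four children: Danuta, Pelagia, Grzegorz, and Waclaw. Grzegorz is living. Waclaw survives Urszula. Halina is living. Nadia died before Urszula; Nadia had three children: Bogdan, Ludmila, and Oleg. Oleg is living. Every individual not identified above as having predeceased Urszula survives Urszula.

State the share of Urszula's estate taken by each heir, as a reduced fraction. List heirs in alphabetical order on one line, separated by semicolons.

Bogdan 1/9; Danuta 1/24; Grzegorz 1/24; Halina 1/6; Ludmila 1/9; Mieczyslaw 1/3; Oleg 1/9; Pelagia 1/24; Waclaw 1/24

There is no surviving spouse, so the entire estate passes to Urszula's descendants per stirpes.
The estate is divided into 3 equal shares of 1/3 among Kazimierz, Nadia, Mieczyslaw.
Kazimierz predeceased; the 1/3 allotted to Kazimierz's branch passes to Kazimierz's issue by representation.
The 1/3 is divided into 2 equal shares of 1/6 among Franciszka, Halina.
Franciszka predeceased; the 1/6 allotted to Franciszka's branch passes to Franciszka's issue by representation.
The 1/6 is divided into 4 equal shares of 1/24 among Danuta, Pelagia, Grzegorz, Waclaw.
Danuta is living and takes 1/24.
Pelagia is living and takes 1/24.
Grzegorz is living and takes 1/24.
Waclaw is living and takes 1/24.
Halina is living and takes 1/6.
Nadia predeceased; the 1/3 allotted to Nadia's branch passes to Nadia's issue by representation.
The 1/3 is divided into 3 equal shares of 1/9 among Bogdan, Ludmila, Oleg.
Bogdan is living and takes 1/9.
Ludmila is living and takes 1/9.
Oleg is living and takes 1/9.
Mieczyslaw is living and takes 1/3.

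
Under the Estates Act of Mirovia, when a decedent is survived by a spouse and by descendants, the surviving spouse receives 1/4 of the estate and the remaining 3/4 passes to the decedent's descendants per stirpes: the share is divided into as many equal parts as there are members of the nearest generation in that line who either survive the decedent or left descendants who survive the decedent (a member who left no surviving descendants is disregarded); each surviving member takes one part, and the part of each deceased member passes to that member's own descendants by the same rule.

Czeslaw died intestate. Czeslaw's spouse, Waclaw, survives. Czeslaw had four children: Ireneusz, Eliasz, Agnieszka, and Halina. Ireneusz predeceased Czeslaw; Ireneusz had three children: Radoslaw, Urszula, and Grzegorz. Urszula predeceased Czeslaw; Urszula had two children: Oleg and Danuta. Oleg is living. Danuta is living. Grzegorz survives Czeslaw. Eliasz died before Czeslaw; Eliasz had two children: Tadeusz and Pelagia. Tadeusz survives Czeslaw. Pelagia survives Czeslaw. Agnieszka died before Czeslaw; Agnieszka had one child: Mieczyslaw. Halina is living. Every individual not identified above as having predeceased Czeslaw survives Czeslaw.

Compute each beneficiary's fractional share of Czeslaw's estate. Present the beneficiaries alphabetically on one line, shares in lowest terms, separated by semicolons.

Danuta 1/32; Grzegorz 1/16; Halina 3/16; Mieczyslaw 3/16; Oleg 1/32; Pelagia 3/32; Radoslaw 1/16; Tadeusz 3/32; Waclaw 1/4

Waclaw, as surviving spouse, takes 1/4.
The remaining 3/4 passes to Czeslaw's descendants per stirpes.
The 3/4 is divided into 4 equal shares of 3/16 among Ireneusz, Eliasz, Agnieszka, Halina.
Ireneusz predeceased; the 3/16 allotted to Ireneusz's branch passes to Ireneusz's issue by representation.
The 3/16 is divided into 3 equal shares of 1/16 among Radoslaw, Urszula, Grzegorz.
Radoslaw is living and takes 1/16.
Urszula predeceased; the 1/16 allotted to Urszula's branch passes to Urszula's issue by representation.
The 1/16 is divided into 2 equal shares of 1/32 among Oleg, Danuta.
Oleg is living and takes 1/32.
Danuta is living and takes 1/32.
Grzegorz is living and takes 1/16.
Eliasz predeceased; the 3/16 allotted to Eliasz's branch passes to Eliasz's issue by representation.
The 3/16 is divided into 2 equal shares of 3/32 among Tadeusz, Pelagia.
Tadeusz is living and takes 3/32.
Pelagia is living and takes 3/32.
Agnieszka predeceased; the 3/16 allotted to Agnieszka's branch passes to Agnieszka's issue by representation.
Mieczyslaw is the sole taker at this level and receives the full 3/16.
Halina is living and takes 3/16.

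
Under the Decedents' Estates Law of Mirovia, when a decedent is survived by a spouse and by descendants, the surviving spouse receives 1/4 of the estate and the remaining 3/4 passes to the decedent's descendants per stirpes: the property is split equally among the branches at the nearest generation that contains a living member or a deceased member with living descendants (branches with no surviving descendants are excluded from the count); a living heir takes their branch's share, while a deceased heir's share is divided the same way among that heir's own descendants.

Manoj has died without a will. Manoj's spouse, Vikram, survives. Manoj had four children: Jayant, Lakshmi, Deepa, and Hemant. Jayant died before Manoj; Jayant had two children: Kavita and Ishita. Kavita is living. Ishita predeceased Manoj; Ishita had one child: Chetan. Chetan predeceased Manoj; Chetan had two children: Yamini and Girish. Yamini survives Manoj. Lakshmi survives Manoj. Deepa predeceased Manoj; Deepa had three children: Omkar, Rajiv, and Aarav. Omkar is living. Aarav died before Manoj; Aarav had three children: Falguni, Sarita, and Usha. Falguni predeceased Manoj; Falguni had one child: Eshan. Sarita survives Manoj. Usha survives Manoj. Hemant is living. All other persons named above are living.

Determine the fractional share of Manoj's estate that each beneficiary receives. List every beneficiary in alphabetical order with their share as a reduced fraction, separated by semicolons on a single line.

Eshan 1/48; Girish 3/64; Hemant 3/16; Kavita 3/32; Lakshmi 3/16; Omkar 1/16; Rajiv 1/16; Sarita 1/48; Usha 1/48; Vikram 1/4; Yamini 3/64

Vikram, as surviving spouse, takes 1/4.
The remaining 3/4 passes to Manoj's descendants per stirpes.
The 3/4 is divided into 4 equal shares of 3/16 among Jayant, Lakshmi, Deepa, Hemant.
Jayant predeceased; the 3/16 allotted to Jayant's branch passes to Jayant's issue by representation.
The 3/16 is divided into 2 equal shares of 3/32 among Kavita, Ishita.
Kavita is living and takes 3/32.
Ishita predeceased; the 3/32 allotted to Ishita's branch passes to Ishita's issue by representation.
Chetan's line is the sole branch at this level, so the full 3/32 passes to Chetan's issue by representation.
The 3/32 is divided into 2 equal shares of 3/64 among Yamini, Girish.
Yamini is living and takes 3/64.
Girish is living and takes 3/64.
Lakshmi is living and takes 3/16.
Deepa predeceased; the 3/16 allotted to Deepa's branch passes to Deepa's issue by representation.
The 3/16 is divided into 3 equal shares of 1/16 among Omkar, Rajiv, Aarav.
Omkar is living and takes 1/16.
Rajiv is living and takes 1/16.
Aarav predeceased; the 1/16 allotted to Aarav's branch passes to Aarav's issue by representation.
The 1/16 is divided into 3 equal shares of 1/48 among Falguni, Sarita, Usha.
Falguni predeceased; the 1/48 allotted to Falguni's branch passes to Falguni's issue by representation.
Eshan is the sole taker at this level and receives the full 1/48.
Sarita is living and takes 1/48.
Usha is living and takes 1/48.
Hemant is living and takes 3/16.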